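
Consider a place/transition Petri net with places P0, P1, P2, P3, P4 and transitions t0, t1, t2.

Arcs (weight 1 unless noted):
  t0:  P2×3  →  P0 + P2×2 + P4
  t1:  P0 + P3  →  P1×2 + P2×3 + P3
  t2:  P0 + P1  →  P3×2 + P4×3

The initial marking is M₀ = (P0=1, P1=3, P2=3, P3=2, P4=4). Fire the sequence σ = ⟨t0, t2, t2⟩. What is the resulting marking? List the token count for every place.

step 1: fire t0:  (P0=1, P1=3, P2=3, P3=2, P4=4) → (P0=2, P1=3, P2=2, P3=2, P4=5)
step 2: fire t2:  (P0=2, P1=3, P2=2, P3=2, P4=5) → (P0=1, P1=2, P2=2, P3=4, P4=8)
step 3: fire t2:  (P0=1, P1=2, P2=2, P3=4, P4=8) → (P0=0, P1=1, P2=2, P3=6, P4=11)

(P0=0, P1=1, P2=2, P3=6, P4=11)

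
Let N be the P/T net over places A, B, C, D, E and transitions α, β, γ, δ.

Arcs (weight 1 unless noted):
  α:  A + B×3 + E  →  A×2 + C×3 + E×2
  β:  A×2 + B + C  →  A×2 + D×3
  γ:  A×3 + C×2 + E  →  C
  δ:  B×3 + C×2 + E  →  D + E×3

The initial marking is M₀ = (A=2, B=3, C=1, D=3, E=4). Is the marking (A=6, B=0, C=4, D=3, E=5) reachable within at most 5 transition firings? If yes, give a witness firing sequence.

depth 0: 1 marking
depth 1: 3 markings reached so far
depth 2: 4 markings reached so far
depth 3: 4 markings reached so far
(frontier empty at depth 3; search complete)
target is not among the 4 markings reachable within 5 steps

NO — not reachable within 5 firings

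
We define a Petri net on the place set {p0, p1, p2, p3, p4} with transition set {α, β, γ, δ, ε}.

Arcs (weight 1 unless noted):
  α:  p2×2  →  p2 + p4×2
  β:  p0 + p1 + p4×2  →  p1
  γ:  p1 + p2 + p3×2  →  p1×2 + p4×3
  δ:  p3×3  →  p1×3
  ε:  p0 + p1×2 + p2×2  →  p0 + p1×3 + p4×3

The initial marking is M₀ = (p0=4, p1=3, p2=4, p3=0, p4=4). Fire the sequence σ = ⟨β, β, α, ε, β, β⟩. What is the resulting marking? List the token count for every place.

step 1: fire β:  (p0=4, p1=3, p2=4, p3=0, p4=4) → (p0=3, p1=3, p2=4, p3=0, p4=2)
step 2: fire β:  (p0=3, p1=3, p2=4, p3=0, p4=2) → (p0=2, p1=3, p2=4, p3=0, p4=0)
step 3: fire α:  (p0=2, p1=3, p2=4, p3=0, p4=0) → (p0=2, p1=3, p2=3, p3=0, p4=2)
step 4: fire ε:  (p0=2, p1=3, p2=3, p3=0, p4=2) → (p0=2, p1=4, p2=1, p3=0, p4=5)
step 5: fire β:  (p0=2, p1=4, p2=1, p3=0, p4=5) → (p0=1, p1=4, p2=1, p3=0, p4=3)
step 6: fire β:  (p0=1, p1=4, p2=1, p3=0, p4=3) → (p0=0, p1=4, p2=1, p3=0, p4=1)

(p0=0, p1=4, p2=1, p3=0, p4=1)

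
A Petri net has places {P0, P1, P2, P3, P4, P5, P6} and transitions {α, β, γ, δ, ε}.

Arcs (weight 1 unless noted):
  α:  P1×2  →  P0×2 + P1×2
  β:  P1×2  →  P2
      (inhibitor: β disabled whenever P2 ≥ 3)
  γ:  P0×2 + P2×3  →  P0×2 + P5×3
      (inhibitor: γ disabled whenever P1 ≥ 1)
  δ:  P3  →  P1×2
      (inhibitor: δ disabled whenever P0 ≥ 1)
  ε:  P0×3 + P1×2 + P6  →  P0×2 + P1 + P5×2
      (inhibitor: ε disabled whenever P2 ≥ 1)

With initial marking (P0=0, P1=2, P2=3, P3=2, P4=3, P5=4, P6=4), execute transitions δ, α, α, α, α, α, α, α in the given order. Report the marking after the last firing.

step 1: fire δ:  (P0=0, P1=2, P2=3, P3=2, P4=3, P5=4, P6=4) → (P0=0, P1=4, P2=3, P3=1, P4=3, P5=4, P6=4)
step 2: fire α:  (P0=0, P1=4, P2=3, P3=1, P4=3, P5=4, P6=4) → (P0=2, P1=4, P2=3, P3=1, P4=3, P5=4, P6=4)
step 3: fire α:  (P0=2, P1=4, P2=3, P3=1, P4=3, P5=4, P6=4) → (P0=4, P1=4, P2=3, P3=1, P4=3, P5=4, P6=4)
step 4: fire α:  (P0=4, P1=4, P2=3, P3=1, P4=3, P5=4, P6=4) → (P0=6, P1=4, P2=3, P3=1, P4=3, P5=4, P6=4)
step 5: fire α:  (P0=6, P1=4, P2=3, P3=1, P4=3, P5=4, P6=4) → (P0=8, P1=4, P2=3, P3=1, P4=3, P5=4, P6=4)
step 6: fire α:  (P0=8, P1=4, P2=3, P3=1, P4=3, P5=4, P6=4) → (P0=10, P1=4, P2=3, P3=1, P4=3, P5=4, P6=4)
step 7: fire α:  (P0=10, P1=4, P2=3, P3=1, P4=3, P5=4, P6=4) → (P0=12, P1=4, P2=3, P3=1, P4=3, P5=4, P6=4)
step 8: fire α:  (P0=12, P1=4, P2=3, P3=1, P4=3, P5=4, P6=4) → (P0=14, P1=4, P2=3, P3=1, P4=3, P5=4, P6=4)

(P0=14, P1=4, P2=3, P3=1, P4=3, P5=4, P6=4)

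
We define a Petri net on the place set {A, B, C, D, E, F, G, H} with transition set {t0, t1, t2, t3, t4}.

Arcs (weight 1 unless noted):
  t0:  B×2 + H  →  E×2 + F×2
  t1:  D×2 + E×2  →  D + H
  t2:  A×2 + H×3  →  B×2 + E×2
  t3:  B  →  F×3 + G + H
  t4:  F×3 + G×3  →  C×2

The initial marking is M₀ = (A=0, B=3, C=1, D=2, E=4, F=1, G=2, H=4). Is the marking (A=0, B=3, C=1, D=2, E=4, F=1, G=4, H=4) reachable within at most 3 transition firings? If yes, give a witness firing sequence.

NO — not reachable within 3 firings

depth 0: 1 marking
depth 1: 4 markings reached so far
depth 2: 9 markings reached so far
depth 3: 15 markings reached so far
target is not among the 15 markings reachable within 3 steps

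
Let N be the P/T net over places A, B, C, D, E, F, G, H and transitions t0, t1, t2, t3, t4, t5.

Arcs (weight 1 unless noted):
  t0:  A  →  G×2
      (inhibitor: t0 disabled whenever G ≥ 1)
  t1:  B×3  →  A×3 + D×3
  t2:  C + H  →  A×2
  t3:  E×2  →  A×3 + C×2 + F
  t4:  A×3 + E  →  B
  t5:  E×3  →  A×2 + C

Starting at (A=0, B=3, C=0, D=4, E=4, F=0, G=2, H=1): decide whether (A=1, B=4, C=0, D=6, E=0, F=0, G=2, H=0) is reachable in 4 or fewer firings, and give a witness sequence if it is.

NO — not reachable within 4 firings

depth 0: 1 marking
depth 1: 4 markings reached so far
depth 2: 11 markings reached so far
depth 3: 19 markings reached so far
depth 4: 23 markings reached so far
target is not among the 23 markings reachable within 4 steps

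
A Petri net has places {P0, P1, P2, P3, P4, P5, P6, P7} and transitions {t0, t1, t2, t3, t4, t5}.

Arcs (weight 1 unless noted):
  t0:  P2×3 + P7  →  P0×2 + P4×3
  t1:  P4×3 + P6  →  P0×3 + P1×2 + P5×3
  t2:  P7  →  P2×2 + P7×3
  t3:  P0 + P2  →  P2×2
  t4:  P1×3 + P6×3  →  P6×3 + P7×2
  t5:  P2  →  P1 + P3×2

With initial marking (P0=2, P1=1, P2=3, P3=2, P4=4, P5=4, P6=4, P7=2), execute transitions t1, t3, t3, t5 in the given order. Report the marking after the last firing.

(P0=3, P1=4, P2=4, P3=4, P4=1, P5=7, P6=3, P7=2)

step 1: fire t1:  (P0=2, P1=1, P2=3, P3=2, P4=4, P5=4, P6=4, P7=2) → (P0=5, P1=3, P2=3, P3=2, P4=1, P5=7, P6=3, P7=2)
step 2: fire t3:  (P0=5, P1=3, P2=3, P3=2, P4=1, P5=7, P6=3, P7=2) → (P0=4, P1=3, P2=4, P3=2, P4=1, P5=7, P6=3, P7=2)
step 3: fire t3:  (P0=4, P1=3, P2=4, P3=2, P4=1, P5=7, P6=3, P7=2) → (P0=3, P1=3, P2=5, P3=2, P4=1, P5=7, P6=3, P7=2)
step 4: fire t5:  (P0=3, P1=3, P2=5, P3=2, P4=1, P5=7, P6=3, P7=2) → (P0=3, P1=4, P2=4, P3=4, P4=1, P5=7, P6=3, P7=2)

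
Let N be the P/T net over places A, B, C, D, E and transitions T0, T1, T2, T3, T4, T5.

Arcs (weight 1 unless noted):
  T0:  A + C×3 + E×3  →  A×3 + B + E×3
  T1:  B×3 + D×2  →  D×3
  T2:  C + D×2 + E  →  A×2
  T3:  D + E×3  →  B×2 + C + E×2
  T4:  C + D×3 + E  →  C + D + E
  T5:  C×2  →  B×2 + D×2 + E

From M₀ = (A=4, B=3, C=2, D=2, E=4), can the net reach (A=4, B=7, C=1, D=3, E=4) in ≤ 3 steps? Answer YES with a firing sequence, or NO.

YES — reachable via ⟨T3, T5⟩ (2 firings)

step 1: fire T3:  (A=4, B=3, C=2, D=2, E=4) → (A=4, B=5, C=3, D=1, E=3)
step 2: fire T5:  (A=4, B=5, C=3, D=1, E=3) → (A=4, B=7, C=1, D=3, E=4)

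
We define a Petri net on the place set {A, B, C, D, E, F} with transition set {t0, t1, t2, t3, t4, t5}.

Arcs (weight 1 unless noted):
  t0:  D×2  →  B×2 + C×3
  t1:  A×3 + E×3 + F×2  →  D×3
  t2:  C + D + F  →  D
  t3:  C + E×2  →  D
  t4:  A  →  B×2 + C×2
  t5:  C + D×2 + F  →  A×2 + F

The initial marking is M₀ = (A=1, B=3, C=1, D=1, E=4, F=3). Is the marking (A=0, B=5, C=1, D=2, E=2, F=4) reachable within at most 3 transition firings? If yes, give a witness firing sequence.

NO — not reachable within 3 firings

depth 0: 1 marking
depth 1: 4 markings reached so far
depth 2: 7 markings reached so far
depth 3: 13 markings reached so far
target is not among the 13 markings reachable within 3 steps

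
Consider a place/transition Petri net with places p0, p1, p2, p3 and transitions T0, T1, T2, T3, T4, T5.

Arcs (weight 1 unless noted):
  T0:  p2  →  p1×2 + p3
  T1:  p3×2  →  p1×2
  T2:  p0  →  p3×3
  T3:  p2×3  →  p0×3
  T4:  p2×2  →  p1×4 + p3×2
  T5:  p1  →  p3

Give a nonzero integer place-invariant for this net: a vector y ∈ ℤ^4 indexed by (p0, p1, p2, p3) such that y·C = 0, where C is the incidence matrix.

Incidence matrix C (rows=places, cols=transitions):
       T0   T1   T2   T3   T4   T5
   p0   0    0   -1    3    0    0
   p1   2    2    0    0    4   -1
   p2  -1    0    0   -3   -2    0
   p3   1   -2    3    0    2    1

Candidate y = [3, 1, 3, 1]; check y·C column-wise:
  col T0: 3·0 + 1·2 + 3·-1 + 1·1 = 0
  col T1: 3·0 + 1·2 + 3·0 + 1·-2 = 0
  col T2: 3·-1 + 1·0 + 3·0 + 1·3 = 0
  col T3: 3·3 + 1·0 + 3·-3 + 1·0 = 0
  col T4: 3·0 + 1·4 + 3·-2 + 1·2 = 0
  col T5: 3·0 + 1·-1 + 3·0 + 1·1 = 0

y = (p0:3, p1:1, p2:3, p3:1)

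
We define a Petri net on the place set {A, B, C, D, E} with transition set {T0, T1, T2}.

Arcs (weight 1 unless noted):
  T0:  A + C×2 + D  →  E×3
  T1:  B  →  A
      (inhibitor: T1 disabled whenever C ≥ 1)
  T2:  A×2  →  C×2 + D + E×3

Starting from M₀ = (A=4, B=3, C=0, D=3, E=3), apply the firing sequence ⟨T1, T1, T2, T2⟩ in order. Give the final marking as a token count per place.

step 1: fire T1:  (A=4, B=3, C=0, D=3, E=3) → (A=5, B=2, C=0, D=3, E=3)
step 2: fire T1:  (A=5, B=2, C=0, D=3, E=3) → (A=6, B=1, C=0, D=3, E=3)
step 3: fire T2:  (A=6, B=1, C=0, D=3, E=3) → (A=4, B=1, C=2, D=4, E=6)
step 4: fire T2:  (A=4, B=1, C=2, D=4, E=6) → (A=2, B=1, C=4, D=5, E=9)

(A=2, B=1, C=4, D=5, E=9)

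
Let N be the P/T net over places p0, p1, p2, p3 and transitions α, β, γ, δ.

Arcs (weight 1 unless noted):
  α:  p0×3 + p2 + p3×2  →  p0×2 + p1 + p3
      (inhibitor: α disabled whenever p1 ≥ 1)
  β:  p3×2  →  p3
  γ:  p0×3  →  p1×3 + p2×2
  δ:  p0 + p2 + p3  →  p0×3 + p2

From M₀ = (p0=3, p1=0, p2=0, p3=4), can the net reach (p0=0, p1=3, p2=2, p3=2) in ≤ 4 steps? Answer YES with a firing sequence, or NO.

YES — reachable via ⟨β, β, γ⟩ (3 firings)

step 1: fire β:  (p0=3, p1=0, p2=0, p3=4) → (p0=3, p1=0, p2=0, p3=3)
step 2: fire β:  (p0=3, p1=0, p2=0, p3=3) → (p0=3, p1=0, p2=0, p3=2)
step 3: fire γ:  (p0=3, p1=0, p2=0, p3=2) → (p0=0, p1=3, p2=2, p3=2)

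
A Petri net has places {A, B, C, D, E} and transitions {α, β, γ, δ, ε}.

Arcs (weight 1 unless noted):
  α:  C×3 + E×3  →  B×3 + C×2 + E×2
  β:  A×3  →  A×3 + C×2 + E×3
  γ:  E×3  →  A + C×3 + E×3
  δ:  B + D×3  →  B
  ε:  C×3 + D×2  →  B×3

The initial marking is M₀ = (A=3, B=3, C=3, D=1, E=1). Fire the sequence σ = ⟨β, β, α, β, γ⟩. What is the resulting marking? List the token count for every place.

step 1: fire β:  (A=3, B=3, C=3, D=1, E=1) → (A=3, B=3, C=5, D=1, E=4)
step 2: fire β:  (A=3, B=3, C=5, D=1, E=4) → (A=3, B=3, C=7, D=1, E=7)
step 3: fire α:  (A=3, B=3, C=7, D=1, E=7) → (A=3, B=6, C=6, D=1, E=6)
step 4: fire β:  (A=3, B=6, C=6, D=1, E=6) → (A=3, B=6, C=8, D=1, E=9)
step 5: fire γ:  (A=3, B=6, C=8, D=1, E=9) → (A=4, B=6, C=11, D=1, E=9)

(A=4, B=6, C=11, D=1, E=9)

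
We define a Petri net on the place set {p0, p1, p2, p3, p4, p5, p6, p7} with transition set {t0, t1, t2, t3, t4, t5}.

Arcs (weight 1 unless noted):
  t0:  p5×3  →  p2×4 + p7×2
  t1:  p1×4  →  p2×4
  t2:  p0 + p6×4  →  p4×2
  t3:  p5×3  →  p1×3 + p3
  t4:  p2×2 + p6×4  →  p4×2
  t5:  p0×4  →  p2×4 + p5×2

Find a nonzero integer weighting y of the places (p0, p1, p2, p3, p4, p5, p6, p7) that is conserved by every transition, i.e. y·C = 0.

Incidence matrix C (rows=places, cols=transitions):
       t0   t1   t2   t3   t4   t5
   p0   0    0   -1    0    0   -4
   p1   0   -4    0    3    0    0
   p2   4    4    0    0   -2    4
   p3   0    0    0    1    0    0
   p4   0    0    2    0    2    0
   p5  -3    0    0   -3    0    2
   p6   0    0   -4    0   -4    0
   p7   2    0    0    0    0    0

Candidate y = [0, 0, 0, 0, 2, 0, 1, 0]; check y·C column-wise:
  col t0: 0·4 + 2·0 + 0·-3 + 1·0 + 0·2 = 0
  col t1: 0·-4 + 0·4 + 2·0 + 1·0 = 0
  col t2: 0·-1 + 2·2 + 1·-4 = 0
  col t3: 0·3 + 0·1 + 2·0 + 0·-3 + 1·0 = 0
  col t4: 0·-2 + 2·2 + 1·-4 = 0
  col t5: 0·-4 + 0·4 + 2·0 + 0·2 + 1·0 = 0

y = (p0:0, p1:0, p2:0, p3:0, p4:2, p5:0, p6:1, p7:0)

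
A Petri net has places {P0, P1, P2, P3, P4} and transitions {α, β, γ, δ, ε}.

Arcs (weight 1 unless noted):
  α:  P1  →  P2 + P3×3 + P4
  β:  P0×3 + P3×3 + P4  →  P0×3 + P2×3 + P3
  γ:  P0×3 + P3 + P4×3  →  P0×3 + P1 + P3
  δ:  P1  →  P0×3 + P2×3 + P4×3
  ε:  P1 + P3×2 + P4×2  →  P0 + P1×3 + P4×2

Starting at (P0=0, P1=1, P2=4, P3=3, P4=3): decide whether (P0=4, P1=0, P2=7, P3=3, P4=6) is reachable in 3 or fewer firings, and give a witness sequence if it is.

NO — not reachable within 3 firings

depth 0: 1 marking
depth 1: 4 markings reached so far
depth 2: 8 markings reached so far
depth 3: 17 markings reached so far
target is not among the 17 markings reachable within 3 steps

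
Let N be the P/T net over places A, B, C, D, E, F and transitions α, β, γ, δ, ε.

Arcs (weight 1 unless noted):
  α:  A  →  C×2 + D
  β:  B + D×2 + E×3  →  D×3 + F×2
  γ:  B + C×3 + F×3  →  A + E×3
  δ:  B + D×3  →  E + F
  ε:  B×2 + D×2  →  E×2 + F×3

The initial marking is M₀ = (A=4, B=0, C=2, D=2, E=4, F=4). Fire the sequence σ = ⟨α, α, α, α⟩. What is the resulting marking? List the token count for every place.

(A=0, B=0, C=10, D=6, E=4, F=4)

step 1: fire α:  (A=4, B=0, C=2, D=2, E=4, F=4) → (A=3, B=0, C=4, D=3, E=4, F=4)
step 2: fire α:  (A=3, B=0, C=4, D=3, E=4, F=4) → (A=2, B=0, C=6, D=4, E=4, F=4)
step 3: fire α:  (A=2, B=0, C=6, D=4, E=4, F=4) → (A=1, B=0, C=8, D=5, E=4, F=4)
step 4: fire α:  (A=1, B=0, C=8, D=5, E=4, F=4) → (A=0, B=0, C=10, D=6, E=4, F=4)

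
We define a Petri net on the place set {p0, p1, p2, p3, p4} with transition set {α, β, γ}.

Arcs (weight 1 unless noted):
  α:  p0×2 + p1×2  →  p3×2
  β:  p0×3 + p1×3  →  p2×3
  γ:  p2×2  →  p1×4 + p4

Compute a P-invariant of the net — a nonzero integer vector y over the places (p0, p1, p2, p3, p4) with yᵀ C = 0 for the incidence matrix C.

Incidence matrix C (rows=places, cols=transitions):
        α    β    γ
   p0  -2   -3    0
   p1  -2   -3    4
   p2   0    3   -2
   p3   2    0    0
   p4   0    0    1

Candidate y = [1, 1, 2, 2, 0]; check y·C column-wise:
  col α: 1·-2 + 1·-2 + 2·0 + 2·2 = 0
  col β: 1·-3 + 1·-3 + 2·3 + 2·0 = 0
  col γ: 1·0 + 1·4 + 2·-2 + 2·0 + 0·1 = 0

y = (p0:1, p1:1, p2:2, p3:2, p4:0)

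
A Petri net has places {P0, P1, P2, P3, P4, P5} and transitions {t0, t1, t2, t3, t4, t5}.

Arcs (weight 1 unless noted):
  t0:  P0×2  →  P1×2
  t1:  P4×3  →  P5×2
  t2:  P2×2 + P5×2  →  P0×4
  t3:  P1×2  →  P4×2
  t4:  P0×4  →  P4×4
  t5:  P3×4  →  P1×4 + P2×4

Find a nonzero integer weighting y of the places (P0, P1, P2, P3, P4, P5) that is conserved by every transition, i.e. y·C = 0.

y = (P0:2, P1:2, P2:1, P3:3, P4:2, P5:3)

Incidence matrix C (rows=places, cols=transitions):
       t0   t1   t2   t3   t4   t5
   P0  -2    0    4    0   -4    0
   P1   2    0    0   -2    0    4
   P2   0    0   -2    0    0    4
   P3   0    0    0    0    0   -4
   P4   0   -3    0    2    4    0
   P5   0    2   -2    0    0    0

Candidate y = [2, 2, 1, 3, 2, 3]; check y·C column-wise:
  col t0: 2·-2 + 2·2 + 1·0 + 3·0 + 2·0 + 3·0 = 0
  col t1: 2·0 + 2·0 + 1·0 + 3·0 + 2·-3 + 3·2 = 0
  col t2: 2·4 + 2·0 + 1·-2 + 3·0 + 2·0 + 3·-2 = 0
  col t3: 2·0 + 2·-2 + 1·0 + 3·0 + 2·2 + 3·0 = 0
  col t4: 2·-4 + 2·0 + 1·0 + 3·0 + 2·4 + 3·0 = 0
  col t5: 2·0 + 2·4 + 1·4 + 3·-4 + 2·0 + 3·0 = 0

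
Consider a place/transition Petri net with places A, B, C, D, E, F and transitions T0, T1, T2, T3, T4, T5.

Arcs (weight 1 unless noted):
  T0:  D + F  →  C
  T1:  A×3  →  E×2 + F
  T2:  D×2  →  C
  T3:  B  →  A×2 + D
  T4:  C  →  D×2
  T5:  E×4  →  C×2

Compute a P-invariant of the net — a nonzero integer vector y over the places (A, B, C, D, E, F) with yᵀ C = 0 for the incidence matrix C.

y = (A:1, B:3, C:2, D:1, E:1, F:1)

Incidence matrix C (rows=places, cols=transitions):
       T0   T1   T2   T3   T4   T5
    A   0   -3    0    2    0    0
    B   0    0    0   -1    0    0
    C   1    0    1    0   -1    2
    D  -1    0   -2    1    2    0
    E   0    2    0    0    0   -4
    F  -1    1    0    0    0    0

Candidate y = [1, 3, 2, 1, 1, 1]; check y·C column-wise:
  col T0: 1·0 + 3·0 + 2·1 + 1·-1 + 1·0 + 1·-1 = 0
  col T1: 1·-3 + 3·0 + 2·0 + 1·0 + 1·2 + 1·1 = 0
  col T2: 1·0 + 3·0 + 2·1 + 1·-2 + 1·0 + 1·0 = 0
  col T3: 1·2 + 3·-1 + 2·0 + 1·1 + 1·0 + 1·0 = 0
  col T4: 1·0 + 3·0 + 2·-1 + 1·2 + 1·0 + 1·0 = 0
  col T5: 1·0 + 3·0 + 2·2 + 1·0 + 1·-4 + 1·0 = 0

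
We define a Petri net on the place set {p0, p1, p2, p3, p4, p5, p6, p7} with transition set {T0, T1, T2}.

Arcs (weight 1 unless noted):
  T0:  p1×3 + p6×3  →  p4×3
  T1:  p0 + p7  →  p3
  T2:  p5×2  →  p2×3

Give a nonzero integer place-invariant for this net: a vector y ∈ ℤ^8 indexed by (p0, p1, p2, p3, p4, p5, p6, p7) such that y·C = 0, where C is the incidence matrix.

Incidence matrix C (rows=places, cols=transitions):
       T0   T1   T2
   p0   0   -1    0
   p1  -3    0    0
   p2   0    0    3
   p3   0    1    0
   p4   3    0    0
   p5   0    0   -2
   p6  -3    0    0
   p7   0   -1    0

Candidate y = [1, 0, 0, 1, 0, 0, 0, 0]; check y·C column-wise:
  col T0: 1·0 + 0·-3 + 1·0 + 0·3 + 0·-3 = 0
  col T1: 1·-1 + 1·1 + 0·-1 = 0
  col T2: 1·0 + 0·3 + 1·0 + 0·-2 = 0

y = (p0:1, p1:0, p2:0, p3:1, p4:0, p5:0, p6:0, p7:0)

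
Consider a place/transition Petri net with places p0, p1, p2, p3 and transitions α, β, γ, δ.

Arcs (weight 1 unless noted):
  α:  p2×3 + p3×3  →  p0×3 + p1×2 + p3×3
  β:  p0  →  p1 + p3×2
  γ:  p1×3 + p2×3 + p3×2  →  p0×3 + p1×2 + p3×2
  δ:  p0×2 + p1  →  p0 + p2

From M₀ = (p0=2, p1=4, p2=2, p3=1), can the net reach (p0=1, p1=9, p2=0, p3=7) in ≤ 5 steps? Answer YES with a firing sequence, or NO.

depth 0: 1 marking
depth 1: 3 markings reached so far
depth 2: 5 markings reached so far
depth 3: 7 markings reached so far
depth 4: 11 markings reached so far
depth 5: 17 markings reached so far
target is not among the 17 markings reachable within 5 steps

NO — not reachable within 5 firings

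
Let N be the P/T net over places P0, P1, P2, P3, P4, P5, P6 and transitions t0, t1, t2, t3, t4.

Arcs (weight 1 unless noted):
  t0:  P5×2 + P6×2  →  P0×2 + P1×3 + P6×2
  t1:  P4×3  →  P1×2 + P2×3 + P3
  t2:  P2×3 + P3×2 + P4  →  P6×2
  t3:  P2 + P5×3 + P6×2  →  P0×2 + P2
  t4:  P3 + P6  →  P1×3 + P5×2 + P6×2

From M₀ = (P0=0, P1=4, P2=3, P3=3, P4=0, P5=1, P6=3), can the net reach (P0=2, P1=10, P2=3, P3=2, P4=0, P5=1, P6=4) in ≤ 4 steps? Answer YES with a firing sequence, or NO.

YES — reachable via ⟨t4, t0⟩ (2 firings)

step 1: fire t4:  (P0=0, P1=4, P2=3, P3=3, P4=0, P5=1, P6=3) → (P0=0, P1=7, P2=3, P3=2, P4=0, P5=3, P6=4)
step 2: fire t0:  (P0=0, P1=7, P2=3, P3=2, P4=0, P5=3, P6=4) → (P0=2, P1=10, P2=3, P3=2, P4=0, P5=1, P6=4)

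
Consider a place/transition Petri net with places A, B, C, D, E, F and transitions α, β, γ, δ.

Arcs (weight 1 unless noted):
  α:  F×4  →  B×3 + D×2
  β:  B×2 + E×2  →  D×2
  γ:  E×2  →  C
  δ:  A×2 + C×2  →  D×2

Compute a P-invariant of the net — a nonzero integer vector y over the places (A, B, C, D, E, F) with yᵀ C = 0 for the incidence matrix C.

y = (A:7, B:2, C:-10, D:-3, E:-5, F:0)

Incidence matrix C (rows=places, cols=transitions):
        α    β    γ    δ
    A   0    0    0   -2
    B   3   -2    0    0
    C   0    0    1   -2
    D   2    2    0    2
    E   0   -2   -2    0
    F  -4    0    0    0

Candidate y = [7, 2, -10, -3, -5, 0]; check y·C column-wise:
  col α: 7·0 + 2·3 + -10·0 + -3·2 + -5·0 + 0·-4 = 0
  col β: 7·0 + 2·-2 + -10·0 + -3·2 + -5·-2 = 0
  col γ: 7·0 + 2·0 + -10·1 + -3·0 + -5·-2 = 0
  col δ: 7·-2 + 2·0 + -10·-2 + -3·2 + -5·0 = 0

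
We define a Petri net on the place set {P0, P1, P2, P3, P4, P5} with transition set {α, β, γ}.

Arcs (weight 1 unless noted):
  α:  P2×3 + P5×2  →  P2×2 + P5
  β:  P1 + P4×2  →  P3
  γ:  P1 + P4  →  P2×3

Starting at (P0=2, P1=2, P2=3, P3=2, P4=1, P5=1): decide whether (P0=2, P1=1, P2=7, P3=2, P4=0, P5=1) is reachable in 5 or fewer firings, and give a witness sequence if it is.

depth 0: 1 marking
depth 1: 2 markings reached so far
depth 2: 2 markings reached so far
(frontier empty at depth 2; search complete)
target is not among the 2 markings reachable within 5 steps

NO — not reachable within 5 firings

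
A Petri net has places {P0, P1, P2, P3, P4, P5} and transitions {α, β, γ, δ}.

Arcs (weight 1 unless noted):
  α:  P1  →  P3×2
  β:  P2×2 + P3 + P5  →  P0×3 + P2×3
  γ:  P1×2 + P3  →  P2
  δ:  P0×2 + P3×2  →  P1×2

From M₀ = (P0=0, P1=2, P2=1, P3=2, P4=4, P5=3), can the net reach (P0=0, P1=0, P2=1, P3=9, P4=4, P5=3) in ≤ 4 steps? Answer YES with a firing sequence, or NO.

depth 0: 1 marking
depth 1: 3 markings reached so far
depth 2: 5 markings reached so far
depth 3: 5 markings reached so far
(frontier empty at depth 3; search complete)
target is not among the 5 markings reachable within 4 steps

NO — not reachable within 4 firings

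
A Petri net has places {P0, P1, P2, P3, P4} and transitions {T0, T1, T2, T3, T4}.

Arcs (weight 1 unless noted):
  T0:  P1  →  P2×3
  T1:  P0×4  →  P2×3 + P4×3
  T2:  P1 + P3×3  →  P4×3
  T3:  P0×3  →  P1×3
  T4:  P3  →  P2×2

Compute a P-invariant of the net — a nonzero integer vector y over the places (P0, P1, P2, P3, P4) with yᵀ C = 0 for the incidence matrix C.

y = (P0:3, P1:3, P2:1, P3:2, P4:3)

Incidence matrix C (rows=places, cols=transitions):
       T0   T1   T2   T3   T4
   P0   0   -4    0   -3    0
   P1  -1    0   -1    3    0
   P2   3    3    0    0    2
   P3   0    0   -3    0   -1
   P4   0    3    3    0    0

Candidate y = [3, 3, 1, 2, 3]; check y·C column-wise:
  col T0: 3·0 + 3·-1 + 1·3 + 2·0 + 3·0 = 0
  col T1: 3·-4 + 3·0 + 1·3 + 2·0 + 3·3 = 0
  col T2: 3·0 + 3·-1 + 1·0 + 2·-3 + 3·3 = 0
  col T3: 3·-3 + 3·3 + 1·0 + 2·0 + 3·0 = 0
  col T4: 3·0 + 3·0 + 1·2 + 2·-1 + 3·0 = 0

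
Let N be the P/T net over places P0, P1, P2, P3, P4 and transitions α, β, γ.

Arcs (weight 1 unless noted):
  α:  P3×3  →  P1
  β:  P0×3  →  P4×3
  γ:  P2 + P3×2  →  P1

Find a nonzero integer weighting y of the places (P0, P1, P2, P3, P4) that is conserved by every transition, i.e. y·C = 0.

y = (P0:0, P1:3, P2:1, P3:1, P4:0)

Incidence matrix C (rows=places, cols=transitions):
        α    β    γ
   P0   0   -3    0
   P1   1    0    1
   P2   0    0   -1
   P3  -3    0   -2
   P4   0    3    0

Candidate y = [0, 3, 1, 1, 0]; check y·C column-wise:
  col α: 3·1 + 1·0 + 1·-3 = 0
  col β: 0·-3 + 3·0 + 1·0 + 1·0 + 0·3 = 0
  col γ: 3·1 + 1·-1 + 1·-2 = 0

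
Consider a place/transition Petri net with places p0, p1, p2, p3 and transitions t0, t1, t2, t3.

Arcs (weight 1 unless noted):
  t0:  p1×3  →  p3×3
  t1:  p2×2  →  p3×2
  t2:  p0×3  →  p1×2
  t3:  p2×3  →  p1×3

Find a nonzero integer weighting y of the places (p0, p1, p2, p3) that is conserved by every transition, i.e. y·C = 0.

y = (p0:2, p1:3, p2:3, p3:3)

Incidence matrix C (rows=places, cols=transitions):
       t0   t1   t2   t3
   p0   0    0   -3    0
   p1  -3    0    2    3
   p2   0   -2    0   -3
   p3   3    2    0    0

Candidate y = [2, 3, 3, 3]; check y·C column-wise:
  col t0: 2·0 + 3·-3 + 3·0 + 3·3 = 0
  col t1: 2·0 + 3·0 + 3·-2 + 3·2 = 0
  col t2: 2·-3 + 3·2 + 3·0 + 3·0 = 0
  col t3: 2·0 + 3·3 + 3·-3 + 3·0 = 0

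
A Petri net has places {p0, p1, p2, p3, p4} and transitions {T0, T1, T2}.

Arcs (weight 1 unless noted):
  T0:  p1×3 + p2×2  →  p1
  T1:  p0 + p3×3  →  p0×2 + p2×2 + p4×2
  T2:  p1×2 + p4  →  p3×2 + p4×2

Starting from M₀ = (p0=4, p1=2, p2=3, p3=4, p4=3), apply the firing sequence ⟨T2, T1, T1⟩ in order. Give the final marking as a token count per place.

(p0=6, p1=0, p2=7, p3=0, p4=8)

step 1: fire T2:  (p0=4, p1=2, p2=3, p3=4, p4=3) → (p0=4, p1=0, p2=3, p3=6, p4=4)
step 2: fire T1:  (p0=4, p1=0, p2=3, p3=6, p4=4) → (p0=5, p1=0, p2=5, p3=3, p4=6)
step 3: fire T1:  (p0=5, p1=0, p2=5, p3=3, p4=6) → (p0=6, p1=0, p2=7, p3=0, p4=8)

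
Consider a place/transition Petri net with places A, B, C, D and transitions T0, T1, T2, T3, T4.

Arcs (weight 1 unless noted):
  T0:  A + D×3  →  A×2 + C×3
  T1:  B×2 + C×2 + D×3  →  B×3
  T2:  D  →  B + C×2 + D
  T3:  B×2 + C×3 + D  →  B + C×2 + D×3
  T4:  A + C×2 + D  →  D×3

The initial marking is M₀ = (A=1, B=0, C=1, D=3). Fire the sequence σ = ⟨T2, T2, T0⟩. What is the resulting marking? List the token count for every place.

(A=2, B=2, C=8, D=0)

step 1: fire T2:  (A=1, B=0, C=1, D=3) → (A=1, B=1, C=3, D=3)
step 2: fire T2:  (A=1, B=1, C=3, D=3) → (A=1, B=2, C=5, D=3)
step 3: fire T0:  (A=1, B=2, C=5, D=3) → (A=2, B=2, C=8, D=0)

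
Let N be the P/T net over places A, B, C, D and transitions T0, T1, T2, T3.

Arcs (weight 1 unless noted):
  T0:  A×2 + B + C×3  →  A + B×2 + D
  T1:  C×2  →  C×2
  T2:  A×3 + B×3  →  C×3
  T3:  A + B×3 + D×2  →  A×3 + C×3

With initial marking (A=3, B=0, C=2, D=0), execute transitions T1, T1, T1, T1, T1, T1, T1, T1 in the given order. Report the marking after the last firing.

(A=3, B=0, C=2, D=0)

step 1: fire T1:  (A=3, B=0, C=2, D=0) → (A=3, B=0, C=2, D=0)
step 2: fire T1:  (A=3, B=0, C=2, D=0) → (A=3, B=0, C=2, D=0)
step 3: fire T1:  (A=3, B=0, C=2, D=0) → (A=3, B=0, C=2, D=0)
step 4: fire T1:  (A=3, B=0, C=2, D=0) → (A=3, B=0, C=2, D=0)
step 5: fire T1:  (A=3, B=0, C=2, D=0) → (A=3, B=0, C=2, D=0)
step 6: fire T1:  (A=3, B=0, C=2, D=0) → (A=3, B=0, C=2, D=0)
step 7: fire T1:  (A=3, B=0, C=2, D=0) → (A=3, B=0, C=2, D=0)
step 8: fire T1:  (A=3, B=0, C=2, D=0) → (A=3, B=0, C=2, D=0)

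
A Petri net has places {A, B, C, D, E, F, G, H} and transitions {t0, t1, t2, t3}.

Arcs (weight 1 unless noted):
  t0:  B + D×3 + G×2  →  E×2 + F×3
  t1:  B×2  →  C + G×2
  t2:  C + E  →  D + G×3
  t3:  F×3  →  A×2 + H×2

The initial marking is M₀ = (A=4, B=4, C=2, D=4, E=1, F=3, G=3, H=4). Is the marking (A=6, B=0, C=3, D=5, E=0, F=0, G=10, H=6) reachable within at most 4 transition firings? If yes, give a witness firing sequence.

step 1: fire t1:  (A=4, B=4, C=2, D=4, E=1, F=3, G=3, H=4) → (A=4, B=2, C=3, D=4, E=1, F=3, G=5, H=4)
step 2: fire t1:  (A=4, B=2, C=3, D=4, E=1, F=3, G=5, H=4) → (A=4, B=0, C=4, D=4, E=1, F=3, G=7, H=4)
step 3: fire t2:  (A=4, B=0, C=4, D=4, E=1, F=3, G=7, H=4) → (A=4, B=0, C=3, D=5, E=0, F=3, G=10, H=4)
step 4: fire t3:  (A=4, B=0, C=3, D=5, E=0, F=3, G=10, H=4) → (A=6, B=0, C=3, D=5, E=0, F=0, G=10, H=6)

YES — reachable via ⟨t1, t1, t2, t3⟩ (4 firings)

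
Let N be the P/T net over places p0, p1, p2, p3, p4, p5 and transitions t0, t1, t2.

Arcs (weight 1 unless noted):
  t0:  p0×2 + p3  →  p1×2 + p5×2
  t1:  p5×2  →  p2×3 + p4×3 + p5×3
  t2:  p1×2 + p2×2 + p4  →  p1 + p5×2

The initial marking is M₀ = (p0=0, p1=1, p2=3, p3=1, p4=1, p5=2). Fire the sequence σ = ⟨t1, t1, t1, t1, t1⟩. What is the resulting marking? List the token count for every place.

(p0=0, p1=1, p2=18, p3=1, p4=16, p5=7)

step 1: fire t1:  (p0=0, p1=1, p2=3, p3=1, p4=1, p5=2) → (p0=0, p1=1, p2=6, p3=1, p4=4, p5=3)
step 2: fire t1:  (p0=0, p1=1, p2=6, p3=1, p4=4, p5=3) → (p0=0, p1=1, p2=9, p3=1, p4=7, p5=4)
step 3: fire t1:  (p0=0, p1=1, p2=9, p3=1, p4=7, p5=4) → (p0=0, p1=1, p2=12, p3=1, p4=10, p5=5)
step 4: fire t1:  (p0=0, p1=1, p2=12, p3=1, p4=10, p5=5) → (p0=0, p1=1, p2=15, p3=1, p4=13, p5=6)
step 5: fire t1:  (p0=0, p1=1, p2=15, p3=1, p4=13, p5=6) → (p0=0, p1=1, p2=18, p3=1, p4=16, p5=7)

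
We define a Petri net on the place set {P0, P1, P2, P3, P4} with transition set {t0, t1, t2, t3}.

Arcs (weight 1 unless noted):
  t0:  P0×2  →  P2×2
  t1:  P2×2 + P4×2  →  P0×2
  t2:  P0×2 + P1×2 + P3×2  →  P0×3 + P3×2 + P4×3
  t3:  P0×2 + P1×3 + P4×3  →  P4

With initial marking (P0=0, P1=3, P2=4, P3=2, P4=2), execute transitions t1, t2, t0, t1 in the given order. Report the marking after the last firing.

step 1: fire t1:  (P0=0, P1=3, P2=4, P3=2, P4=2) → (P0=2, P1=3, P2=2, P3=2, P4=0)
step 2: fire t2:  (P0=2, P1=3, P2=2, P3=2, P4=0) → (P0=3, P1=1, P2=2, P3=2, P4=3)
step 3: fire t0:  (P0=3, P1=1, P2=2, P3=2, P4=3) → (P0=1, P1=1, P2=4, P3=2, P4=3)
step 4: fire t1:  (P0=1, P1=1, P2=4, P3=2, P4=3) → (P0=3, P1=1, P2=2, P3=2, P4=1)

(P0=3, P1=1, P2=2, P3=2, P4=1)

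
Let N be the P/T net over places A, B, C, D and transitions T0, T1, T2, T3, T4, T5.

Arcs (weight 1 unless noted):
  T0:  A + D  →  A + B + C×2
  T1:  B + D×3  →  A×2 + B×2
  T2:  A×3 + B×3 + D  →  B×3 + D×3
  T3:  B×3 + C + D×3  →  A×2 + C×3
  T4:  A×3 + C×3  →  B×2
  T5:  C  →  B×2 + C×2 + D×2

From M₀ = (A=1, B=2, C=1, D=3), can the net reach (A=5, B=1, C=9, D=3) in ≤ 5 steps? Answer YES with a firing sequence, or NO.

depth 0: 1 marking
depth 1: 4 markings reached so far
depth 2: 9 markings reached so far
depth 3: 19 markings reached so far
depth 4: 40 markings reached so far
depth 5: 71 markings reached so far
target is not among the 71 markings reachable within 5 steps

NO — not reachable within 5 firings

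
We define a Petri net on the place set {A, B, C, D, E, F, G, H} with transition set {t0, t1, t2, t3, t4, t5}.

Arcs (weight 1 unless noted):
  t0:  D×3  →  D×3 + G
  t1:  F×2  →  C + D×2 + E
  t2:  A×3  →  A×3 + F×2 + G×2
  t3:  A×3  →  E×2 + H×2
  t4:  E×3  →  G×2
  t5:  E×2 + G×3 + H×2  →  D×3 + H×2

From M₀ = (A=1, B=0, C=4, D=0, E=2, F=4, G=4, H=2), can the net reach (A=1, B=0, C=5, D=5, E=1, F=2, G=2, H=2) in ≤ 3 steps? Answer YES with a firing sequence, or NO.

step 1: fire t1:  (A=1, B=0, C=4, D=0, E=2, F=4, G=4, H=2) → (A=1, B=0, C=5, D=2, E=3, F=2, G=4, H=2)
step 2: fire t5:  (A=1, B=0, C=5, D=2, E=3, F=2, G=4, H=2) → (A=1, B=0, C=5, D=5, E=1, F=2, G=1, H=2)
step 3: fire t0:  (A=1, B=0, C=5, D=5, E=1, F=2, G=1, H=2) → (A=1, B=0, C=5, D=5, E=1, F=2, G=2, H=2)

YES — reachable via ⟨t1, t5, t0⟩ (3 firings)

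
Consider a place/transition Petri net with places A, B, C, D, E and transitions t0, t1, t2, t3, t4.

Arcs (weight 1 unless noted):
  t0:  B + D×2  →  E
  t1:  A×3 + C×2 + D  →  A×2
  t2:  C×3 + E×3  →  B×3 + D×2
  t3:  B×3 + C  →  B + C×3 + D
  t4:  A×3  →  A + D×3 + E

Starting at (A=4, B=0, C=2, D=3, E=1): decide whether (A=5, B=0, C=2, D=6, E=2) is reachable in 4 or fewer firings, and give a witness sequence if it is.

NO — not reachable within 4 firings

depth 0: 1 marking
depth 1: 3 markings reached so far
depth 2: 4 markings reached so far
depth 3: 4 markings reached so far
(frontier empty at depth 3; search complete)
target is not among the 4 markings reachable within 4 steps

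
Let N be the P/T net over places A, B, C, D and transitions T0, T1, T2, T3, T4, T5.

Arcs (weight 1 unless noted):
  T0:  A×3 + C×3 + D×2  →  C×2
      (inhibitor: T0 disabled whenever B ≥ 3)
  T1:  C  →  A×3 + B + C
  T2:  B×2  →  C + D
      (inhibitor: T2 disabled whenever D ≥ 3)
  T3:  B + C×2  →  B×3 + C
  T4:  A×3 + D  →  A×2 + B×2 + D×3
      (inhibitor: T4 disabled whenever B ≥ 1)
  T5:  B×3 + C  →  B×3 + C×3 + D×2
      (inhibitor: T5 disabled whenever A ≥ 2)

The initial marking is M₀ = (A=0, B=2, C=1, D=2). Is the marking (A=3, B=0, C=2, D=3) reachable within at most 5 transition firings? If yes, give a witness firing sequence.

depth 0: 1 marking
depth 1: 3 markings reached so far
depth 2: 5 markings reached so far
depth 3: 8 markings reached so far
depth 4: 11 markings reached so far
depth 5: 14 markings reached so far
target is not among the 14 markings reachable within 5 steps

NO — not reachable within 5 firings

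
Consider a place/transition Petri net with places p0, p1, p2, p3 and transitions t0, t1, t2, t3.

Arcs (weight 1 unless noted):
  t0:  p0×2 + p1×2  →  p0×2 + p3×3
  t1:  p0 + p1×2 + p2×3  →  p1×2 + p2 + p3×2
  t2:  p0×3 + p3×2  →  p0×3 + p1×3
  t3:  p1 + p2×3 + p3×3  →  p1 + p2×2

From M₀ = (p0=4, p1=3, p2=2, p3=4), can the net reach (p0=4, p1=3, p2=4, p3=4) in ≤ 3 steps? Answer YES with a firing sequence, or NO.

depth 0: 1 marking
depth 1: 3 markings reached so far
depth 2: 5 markings reached so far
depth 3: 7 markings reached so far
target is not among the 7 markings reachable within 3 steps

NO — not reachable within 3 firings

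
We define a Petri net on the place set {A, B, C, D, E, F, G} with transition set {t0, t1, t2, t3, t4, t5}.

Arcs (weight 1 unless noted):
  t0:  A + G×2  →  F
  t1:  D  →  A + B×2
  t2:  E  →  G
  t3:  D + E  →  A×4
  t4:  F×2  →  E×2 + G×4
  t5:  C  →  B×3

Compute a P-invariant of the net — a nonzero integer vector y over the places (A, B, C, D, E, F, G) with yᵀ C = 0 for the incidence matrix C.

y = (A:1, B:1, C:3, D:3, E:1, F:3, G:1)

Incidence matrix C (rows=places, cols=transitions):
       t0   t1   t2   t3   t4   t5
    A  -1    1    0    4    0    0
    B   0    2    0    0    0    3
    C   0    0    0    0    0   -1
    D   0   -1    0   -1    0    0
    E   0    0   -1   -1    2    0
    F   1    0    0    0   -2    0
    G  -2    0    1    0    4    0

Candidate y = [1, 1, 3, 3, 1, 3, 1]; check y·C column-wise:
  col t0: 1·-1 + 1·0 + 3·0 + 3·0 + 1·0 + 3·1 + 1·-2 = 0
  col t1: 1·1 + 1·2 + 3·0 + 3·-1 + 1·0 + 3·0 + 1·0 = 0
  col t2: 1·0 + 1·0 + 3·0 + 3·0 + 1·-1 + 3·0 + 1·1 = 0
  col t3: 1·4 + 1·0 + 3·0 + 3·-1 + 1·-1 + 3·0 + 1·0 = 0
  col t4: 1·0 + 1·0 + 3·0 + 3·0 + 1·2 + 3·-2 + 1·4 = 0
  col t5: 1·0 + 1·3 + 3·-1 + 3·0 + 1·0 + 3·0 + 1·0 = 0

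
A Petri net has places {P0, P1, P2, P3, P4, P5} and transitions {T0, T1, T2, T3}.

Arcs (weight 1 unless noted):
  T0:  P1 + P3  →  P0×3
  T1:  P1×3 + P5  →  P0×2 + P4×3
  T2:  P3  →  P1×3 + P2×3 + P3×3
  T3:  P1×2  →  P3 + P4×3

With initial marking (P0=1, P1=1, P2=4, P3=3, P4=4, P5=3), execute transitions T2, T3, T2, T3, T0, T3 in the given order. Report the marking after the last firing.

step 1: fire T2:  (P0=1, P1=1, P2=4, P3=3, P4=4, P5=3) → (P0=1, P1=4, P2=7, P3=5, P4=4, P5=3)
step 2: fire T3:  (P0=1, P1=4, P2=7, P3=5, P4=4, P5=3) → (P0=1, P1=2, P2=7, P3=6, P4=7, P5=3)
step 3: fire T2:  (P0=1, P1=2, P2=7, P3=6, P4=7, P5=3) → (P0=1, P1=5, P2=10, P3=8, P4=7, P5=3)
step 4: fire T3:  (P0=1, P1=5, P2=10, P3=8, P4=7, P5=3) → (P0=1, P1=3, P2=10, P3=9, P4=10, P5=3)
step 5: fire T0:  (P0=1, P1=3, P2=10, P3=9, P4=10, P5=3) → (P0=4, P1=2, P2=10, P3=8, P4=10, P5=3)
step 6: fire T3:  (P0=4, P1=2, P2=10, P3=8, P4=10, P5=3) → (P0=4, P1=0, P2=10, P3=9, P4=13, P5=3)

(P0=4, P1=0, P2=10, P3=9, P4=13, P5=3)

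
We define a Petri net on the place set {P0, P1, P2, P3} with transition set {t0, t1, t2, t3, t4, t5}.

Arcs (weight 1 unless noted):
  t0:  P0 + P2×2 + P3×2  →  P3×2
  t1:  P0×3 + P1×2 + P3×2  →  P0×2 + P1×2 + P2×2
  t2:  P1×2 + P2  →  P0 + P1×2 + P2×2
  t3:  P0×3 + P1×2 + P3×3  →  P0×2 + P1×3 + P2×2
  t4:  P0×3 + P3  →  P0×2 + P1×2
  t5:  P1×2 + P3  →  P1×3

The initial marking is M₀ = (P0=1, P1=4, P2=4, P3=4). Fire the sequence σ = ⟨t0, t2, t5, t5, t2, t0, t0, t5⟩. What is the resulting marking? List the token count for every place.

(P0=0, P1=7, P2=0, P3=1)

step 1: fire t0:  (P0=1, P1=4, P2=4, P3=4) → (P0=0, P1=4, P2=2, P3=4)
step 2: fire t2:  (P0=0, P1=4, P2=2, P3=4) → (P0=1, P1=4, P2=3, P3=4)
step 3: fire t5:  (P0=1, P1=4, P2=3, P3=4) → (P0=1, P1=5, P2=3, P3=3)
step 4: fire t5:  (P0=1, P1=5, P2=3, P3=3) → (P0=1, P1=6, P2=3, P3=2)
step 5: fire t2:  (P0=1, P1=6, P2=3, P3=2) → (P0=2, P1=6, P2=4, P3=2)
step 6: fire t0:  (P0=2, P1=6, P2=4, P3=2) → (P0=1, P1=6, P2=2, P3=2)
step 7: fire t0:  (P0=1, P1=6, P2=2, P3=2) → (P0=0, P1=6, P2=0, P3=2)
step 8: fire t5:  (P0=0, P1=6, P2=0, P3=2) → (P0=0, P1=7, P2=0, P3=1)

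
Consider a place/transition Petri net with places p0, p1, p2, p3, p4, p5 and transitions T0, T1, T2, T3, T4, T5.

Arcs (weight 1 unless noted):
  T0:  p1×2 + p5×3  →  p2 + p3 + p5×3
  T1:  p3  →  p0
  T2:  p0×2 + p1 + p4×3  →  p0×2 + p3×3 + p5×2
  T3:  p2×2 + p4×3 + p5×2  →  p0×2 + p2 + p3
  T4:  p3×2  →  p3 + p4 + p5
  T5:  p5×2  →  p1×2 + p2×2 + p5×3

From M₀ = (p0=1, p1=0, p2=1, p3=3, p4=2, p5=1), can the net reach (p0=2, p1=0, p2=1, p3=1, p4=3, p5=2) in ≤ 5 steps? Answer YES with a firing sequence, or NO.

step 1: fire T1:  (p0=1, p1=0, p2=1, p3=3, p4=2, p5=1) → (p0=2, p1=0, p2=1, p3=2, p4=2, p5=1)
step 2: fire T4:  (p0=2, p1=0, p2=1, p3=2, p4=2, p5=1) → (p0=2, p1=0, p2=1, p3=1, p4=3, p5=2)

YES — reachable via ⟨T1, T4⟩ (2 firings)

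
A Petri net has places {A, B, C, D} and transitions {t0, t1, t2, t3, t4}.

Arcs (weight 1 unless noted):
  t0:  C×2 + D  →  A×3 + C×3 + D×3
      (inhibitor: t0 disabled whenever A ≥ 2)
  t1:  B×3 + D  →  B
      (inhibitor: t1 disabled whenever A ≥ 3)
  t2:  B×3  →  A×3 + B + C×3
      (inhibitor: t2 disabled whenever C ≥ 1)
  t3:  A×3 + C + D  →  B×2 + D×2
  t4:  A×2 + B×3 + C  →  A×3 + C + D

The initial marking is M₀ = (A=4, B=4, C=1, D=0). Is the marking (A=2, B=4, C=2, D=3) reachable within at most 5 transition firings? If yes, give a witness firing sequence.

NO — not reachable within 5 firings

depth 0: 1 marking
depth 1: 2 markings reached so far
depth 2: 3 markings reached so far
depth 3: 5 markings reached so far
depth 4: 6 markings reached so far
depth 5: 8 markings reached so far
target is not among the 8 markings reachable within 5 steps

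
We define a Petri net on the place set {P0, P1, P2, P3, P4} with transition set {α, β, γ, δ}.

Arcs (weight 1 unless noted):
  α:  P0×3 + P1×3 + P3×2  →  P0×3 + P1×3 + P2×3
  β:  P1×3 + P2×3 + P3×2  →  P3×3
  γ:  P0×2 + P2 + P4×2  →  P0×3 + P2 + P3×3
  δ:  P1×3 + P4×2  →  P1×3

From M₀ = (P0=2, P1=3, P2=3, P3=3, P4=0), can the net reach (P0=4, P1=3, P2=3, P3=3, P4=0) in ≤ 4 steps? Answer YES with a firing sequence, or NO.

depth 0: 1 marking
depth 1: 2 markings reached so far
depth 2: 2 markings reached so far
(frontier empty at depth 2; search complete)
target is not among the 2 markings reachable within 4 steps

NO — not reachable within 4 firings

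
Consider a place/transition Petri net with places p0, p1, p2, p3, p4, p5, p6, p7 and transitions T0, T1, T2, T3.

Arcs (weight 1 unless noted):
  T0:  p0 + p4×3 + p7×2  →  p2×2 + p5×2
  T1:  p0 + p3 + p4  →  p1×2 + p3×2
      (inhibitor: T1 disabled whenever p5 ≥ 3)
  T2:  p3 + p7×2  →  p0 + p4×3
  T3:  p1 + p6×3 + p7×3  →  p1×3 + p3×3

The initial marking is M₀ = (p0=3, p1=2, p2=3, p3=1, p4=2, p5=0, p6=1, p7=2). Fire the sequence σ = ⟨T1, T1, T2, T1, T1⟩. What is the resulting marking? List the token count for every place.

step 1: fire T1:  (p0=3, p1=2, p2=3, p3=1, p4=2, p5=0, p6=1, p7=2) → (p0=2, p1=4, p2=3, p3=2, p4=1, p5=0, p6=1, p7=2)
step 2: fire T1:  (p0=2, p1=4, p2=3, p3=2, p4=1, p5=0, p6=1, p7=2) → (p0=1, p1=6, p2=3, p3=3, p4=0, p5=0, p6=1, p7=2)
step 3: fire T2:  (p0=1, p1=6, p2=3, p3=3, p4=0, p5=0, p6=1, p7=2) → (p0=2, p1=6, p2=3, p3=2, p4=3, p5=0, p6=1, p7=0)
step 4: fire T1:  (p0=2, p1=6, p2=3, p3=2, p4=3, p5=0, p6=1, p7=0) → (p0=1, p1=8, p2=3, p3=3, p4=2, p5=0, p6=1, p7=0)
step 5: fire T1:  (p0=1, p1=8, p2=3, p3=3, p4=2, p5=0, p6=1, p7=0) → (p0=0, p1=10, p2=3, p3=4, p4=1, p5=0, p6=1, p7=0)

(p0=0, p1=10, p2=3, p3=4, p4=1, p5=0, p6=1, p7=0)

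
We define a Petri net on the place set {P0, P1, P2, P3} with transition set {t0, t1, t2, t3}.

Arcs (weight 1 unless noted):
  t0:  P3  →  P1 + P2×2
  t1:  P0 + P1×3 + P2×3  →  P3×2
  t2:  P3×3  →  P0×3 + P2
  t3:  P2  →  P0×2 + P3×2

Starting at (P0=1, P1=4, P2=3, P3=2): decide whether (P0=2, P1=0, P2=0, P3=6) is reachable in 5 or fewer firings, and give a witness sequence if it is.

NO — not reachable within 5 firings

depth 0: 1 marking
depth 1: 4 markings reached so far
depth 2: 10 markings reached so far
depth 3: 19 markings reached so far
depth 4: 30 markings reached so far
depth 5: 45 markings reached so far
target is not among the 45 markings reachable within 5 steps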